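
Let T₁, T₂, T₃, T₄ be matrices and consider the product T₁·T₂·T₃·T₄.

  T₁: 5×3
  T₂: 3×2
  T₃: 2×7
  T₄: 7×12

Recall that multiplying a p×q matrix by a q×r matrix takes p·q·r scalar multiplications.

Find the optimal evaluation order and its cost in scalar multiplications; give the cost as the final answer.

Adjacent pairs: T₁T₂ = 5·3·2 = 30; T₂T₃ = 3·2·7 = 42; T₃T₄ = 2·7·12 = 168.
Length 3: T₁..T₃: k=1: 0+42+5·3·7=147; k=2: 30+0+5·2·7=100 → min 100 | T₂..T₄: k=2: 0+168+3·2·12=240; k=3: 42+0+3·7·12=294 → min 240.
Length 4: T₁..T₄: k=1: 0+240+5·3·12=420; k=2: 30+168+5·2·12=318; k=3: 100+0+5·7·12=520 → min 318.
Optimal parenthesization: ((T₁·T₂)·(T₃·T₄)) with cost 318.

318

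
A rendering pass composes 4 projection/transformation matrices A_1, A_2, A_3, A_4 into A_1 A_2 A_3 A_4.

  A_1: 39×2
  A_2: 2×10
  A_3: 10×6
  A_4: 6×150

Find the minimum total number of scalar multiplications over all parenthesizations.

13620

Adjacent pairs: A_1A_2 = 39·2·10 = 780; A_2A_3 = 2·10·6 = 120; A_3A_4 = 10·6·150 = 9000.
Length 3: A_1..A_3: k=1: 0+120+39·2·6=588; k=2: 780+0+39·10·6=3120 → min 588 | A_2..A_4: k=2: 0+9000+2·10·150=12000; k=3: 120+0+2·6·150=1920 → min 1920.
Length 4: A_1..A_4: k=1: 0+1920+39·2·150=13620; k=2: 780+9000+39·10·150=68280; k=3: 588+0+39·6·150=35688 → min 13620.
Optimal order: (A_1 ((A_2 A_3) A_4)) with cost 13620.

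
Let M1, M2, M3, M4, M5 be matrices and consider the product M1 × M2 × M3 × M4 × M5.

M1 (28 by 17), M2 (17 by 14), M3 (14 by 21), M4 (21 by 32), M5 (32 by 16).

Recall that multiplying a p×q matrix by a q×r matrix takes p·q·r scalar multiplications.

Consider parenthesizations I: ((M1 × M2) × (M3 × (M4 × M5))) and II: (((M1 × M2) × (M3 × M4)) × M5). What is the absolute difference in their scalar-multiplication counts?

14560

Order I = ((M1 × M2) × (M3 × (M4 × M5))): (M1 × M2): 28×17 by 17×14 → 28×14, cost 28·17·14 = 6664; (M4 × M5): 21×32 by 32×16 → 21×16, cost 21·32·16 = 10752; (M3 × (M4 × M5)): 14×21 by 21×16 → 14×16, cost 14·21·16 = 4704; cumulative 15456; ((M1 × M2) × (M3 × (M4 × M5))): 28×14 by 14×16 → 28×16, cost 28·14·16 = 6272; cumulative 28392. Total 28392.
Order II = (((M1 × M2) × (M3 × M4)) × M5): (M1 × M2): 28×17 by 17×14 → 28×14, cost 28·17·14 = 6664; (M3 × M4): 14×21 by 21×32 → 14×32, cost 14·21·32 = 9408; ((M1 × M2) × (M3 × M4)): 28×14 by 14×32 → 28×32, cost 28·14·32 = 12544; cumulative 28616; (((M1 × M2) × (M3 × M4)) × M5): 28×32 by 32×16 → 28×16, cost 28·32·16 = 14336; cumulative 42952. Total 42952.
Difference: |28392 − 42952| = 14560.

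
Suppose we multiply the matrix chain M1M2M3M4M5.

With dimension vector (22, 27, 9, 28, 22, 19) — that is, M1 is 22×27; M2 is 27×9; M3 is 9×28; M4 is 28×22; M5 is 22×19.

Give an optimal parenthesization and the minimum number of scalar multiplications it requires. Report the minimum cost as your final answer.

18414

Adjacent pairs: M1M2 = 22·27·9 = 5346; M2M3 = 27·9·28 = 6804; M3M4 = 9·28·22 = 5544; M4M5 = 28·22·19 = 11704.
Length 3: M1..M3: k=1: 0+6804+22·27·28=23436; k=2: 5346+0+22·9·28=10890 → min 10890 | M2..M4: k=2: 0+5544+27·9·22=10890; k=3: 6804+0+27·28·22=23436 → min 10890 | M3..M5: k=3: 0+11704+9·28·19=16492; k=4: 5544+0+9·22·19=9306 → min 9306.
Length 4: M1..M4: k=1: 0+10890+22·27·22=23958; k=2: 5346+5544+22·9·22=15246; k=3: 10890+0+22·28·22=24442 → min 15246 | M2..M5: k=2: 0+9306+27·9·19=13923; k=3: 6804+11704+27·28·19=32872; k=4: 10890+0+27·22·19=22176 → min 13923.
Length 5: M1..M5: k=1: 0+13923+22·27·19=25209; k=2: 5346+9306+22·9·19=18414; k=3: 10890+11704+22·28·19=34298; k=4: 15246+0+22·22·19=24442 → min 18414.
Optimal parenthesization: ((M1M2)((M3M4)M5)) with cost 18414.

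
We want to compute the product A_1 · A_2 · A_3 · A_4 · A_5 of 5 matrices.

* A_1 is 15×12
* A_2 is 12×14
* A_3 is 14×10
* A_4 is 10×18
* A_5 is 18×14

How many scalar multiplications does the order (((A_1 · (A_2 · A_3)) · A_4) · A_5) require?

(A_2 · A_3): 12×14 by 14×10 → 12×10, cost 12·14·10 = 1680
(A_1 · (A_2 · A_3)): 15×12 by 12×10 → 15×10, cost 15·12·10 = 1800; cumulative 3480
((A_1 · (A_2 · A_3)) · A_4): 15×10 by 10×18 → 15×18, cost 15·10·18 = 2700; cumulative 6180
(((A_1 · (A_2 · A_3)) · A_4) · A_5): 15×18 by 18×14 → 15×14, cost 15·18·14 = 3780; cumulative 9960
Total: 9960 scalar multiplications.

9960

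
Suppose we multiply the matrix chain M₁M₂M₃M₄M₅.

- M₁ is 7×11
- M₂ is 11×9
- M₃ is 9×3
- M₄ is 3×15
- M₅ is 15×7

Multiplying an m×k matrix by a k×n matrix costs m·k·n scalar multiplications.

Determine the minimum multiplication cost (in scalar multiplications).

990

Adjacent pairs: M₁M₂ = 7·11·9 = 693; M₂M₃ = 11·9·3 = 297; M₃M₄ = 9·3·15 = 405; M₄M₅ = 3·15·7 = 315.
Length 3: M₁..M₃: k=1: 0+297+7·11·3=528; k=2: 693+0+7·9·3=882 → min 528 | M₂..M₄: k=2: 0+405+11·9·15=1890; k=3: 297+0+11·3·15=792 → min 792 | M₃..M₅: k=3: 0+315+9·3·7=504; k=4: 405+0+9·15·7=1350 → min 504.
Length 4: M₁..M₄: k=1: 0+792+7·11·15=1947; k=2: 693+405+7·9·15=2043; k=3: 528+0+7·3·15=843 → min 843 | M₂..M₅: k=2: 0+504+11·9·7=1197; k=3: 297+315+11·3·7=843; k=4: 792+0+11·15·7=1947 → min 843.
Length 5: M₁..M₅: k=1: 0+843+7·11·7=1382; k=2: 693+504+7·9·7=1638; k=3: 528+315+7·3·7=990; k=4: 843+0+7·15·7=1578 → min 990.
Optimal order: ((M₁(M₂M₃))(M₄M₅)) with cost 990.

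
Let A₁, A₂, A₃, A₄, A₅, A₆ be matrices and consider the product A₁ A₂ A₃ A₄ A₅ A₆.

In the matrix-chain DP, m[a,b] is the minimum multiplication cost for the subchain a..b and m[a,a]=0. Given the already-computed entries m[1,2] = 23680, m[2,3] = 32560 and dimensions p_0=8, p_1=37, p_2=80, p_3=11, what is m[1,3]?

m[1,3] = min over k∈[1,2] of m[1,k]+m[k+1,3]+p_{0}·p_k·p_{3}.
k=1: 0 + 32560 + 8·37·11 = 35816; k=2: 23680 + 0 + 8·80·11 = 30720.
Minimum: 30720 at k=2.

30720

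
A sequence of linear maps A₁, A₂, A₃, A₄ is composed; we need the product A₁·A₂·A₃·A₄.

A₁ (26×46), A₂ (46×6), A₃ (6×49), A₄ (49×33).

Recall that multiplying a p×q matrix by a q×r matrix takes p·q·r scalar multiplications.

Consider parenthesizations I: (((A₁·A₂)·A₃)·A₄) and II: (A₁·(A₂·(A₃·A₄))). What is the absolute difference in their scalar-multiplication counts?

Order I = (((A₁·A₂)·A₃)·A₄): (A₁·A₂): 26×46 by 46×6 → 26×6, cost 26·46·6 = 7176; ((A₁·A₂)·A₃): 26×6 by 6×49 → 26×49, cost 26·6·49 = 7644; cumulative 14820; (((A₁·A₂)·A₃)·A₄): 26×49 by 49×33 → 26×33, cost 26·49·33 = 42042; cumulative 56862. Total 56862.
Order II = (A₁·(A₂·(A₃·A₄))): (A₃·A₄): 6×49 by 49×33 → 6×33, cost 6·49·33 = 9702; (A₂·(A₃·A₄)): 46×6 by 6×33 → 46×33, cost 46·6·33 = 9108; cumulative 18810; (A₁·(A₂·(A₃·A₄))): 26×46 by 46×33 → 26×33, cost 26·46·33 = 39468; cumulative 58278. Total 58278.
Difference: |56862 − 58278| = 1416.

1416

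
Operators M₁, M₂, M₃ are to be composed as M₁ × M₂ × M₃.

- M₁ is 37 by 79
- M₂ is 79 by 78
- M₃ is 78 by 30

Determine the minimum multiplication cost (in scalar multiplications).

272550

Order (M₁ × (M₂ × M₃)): (M₂ × M₃): 79×78 by 78×30 → 79×30, cost 79·78·30 = 184860; (M₁ × (M₂ × M₃)): 37×79 by 79×30 → 37×30, cost 37·79·30 = 87690; cumulative 272550. Total 272550.
Order ((M₁ × M₂) × M₃): (M₁ × M₂): 37×79 by 79×78 → 37×78, cost 37·79·78 = 227994; ((M₁ × M₂) × M₃): 37×78 by 78×30 → 37×30, cost 37·78·30 = 86580; cumulative 314574. Total 314574.
Minimum: 272550.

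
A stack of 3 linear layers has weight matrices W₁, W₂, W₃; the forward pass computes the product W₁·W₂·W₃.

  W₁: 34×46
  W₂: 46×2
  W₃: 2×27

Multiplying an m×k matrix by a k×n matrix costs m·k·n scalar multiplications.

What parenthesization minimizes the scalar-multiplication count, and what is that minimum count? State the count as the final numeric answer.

(W₁·(W₂·W₃)): cost 44712.
((W₁·W₂)·W₃): cost 4964.
Optimal: ((W₁·W₂)·W₃) with cost 4964.

4964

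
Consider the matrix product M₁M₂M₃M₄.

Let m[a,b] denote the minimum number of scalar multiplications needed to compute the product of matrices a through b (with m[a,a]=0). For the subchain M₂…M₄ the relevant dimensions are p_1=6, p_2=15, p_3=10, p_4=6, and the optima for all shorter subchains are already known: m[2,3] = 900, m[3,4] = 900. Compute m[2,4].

m[2,4] = min over k∈[2,3] of m[2,k]+m[k+1,4]+p_{1}·p_k·p_{4}.
k=2: 0 + 900 + 6·15·6 = 1440; k=3: 900 + 0 + 6·10·6 = 1260.
Minimum: 1260 at k=3.

1260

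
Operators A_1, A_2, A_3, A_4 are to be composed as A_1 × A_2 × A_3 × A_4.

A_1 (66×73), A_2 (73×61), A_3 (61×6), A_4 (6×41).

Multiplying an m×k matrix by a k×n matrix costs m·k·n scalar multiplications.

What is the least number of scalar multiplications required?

71862

Adjacent pairs: A_1A_2 = 66·73·61 = 293898; A_2A_3 = 73·61·6 = 26718; A_3A_4 = 61·6·41 = 15006.
Length 3: A_1..A_3: k=1: 0+26718+66·73·6=55626; k=2: 293898+0+66·61·6=318054 → min 55626 | A_2..A_4: k=2: 0+15006+73·61·41=197579; k=3: 26718+0+73·6·41=44676 → min 44676.
Length 4: A_1..A_4: k=1: 0+44676+66·73·41=242214; k=2: 293898+15006+66·61·41=473970; k=3: 55626+0+66·6·41=71862 → min 71862.
Optimal order: ((A_1 × (A_2 × A_3)) × A_4) with cost 71862.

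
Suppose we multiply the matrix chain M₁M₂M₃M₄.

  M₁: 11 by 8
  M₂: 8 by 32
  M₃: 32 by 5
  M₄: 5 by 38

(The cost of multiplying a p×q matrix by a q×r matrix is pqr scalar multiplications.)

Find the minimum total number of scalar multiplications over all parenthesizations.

3810

Adjacent pairs: M₁M₂ = 11·8·32 = 2816; M₂M₃ = 8·32·5 = 1280; M₃M₄ = 32·5·38 = 6080.
Length 3: M₁..M₃: k=1: 0+1280+11·8·5=1720; k=2: 2816+0+11·32·5=4576 → min 1720 | M₂..M₄: k=2: 0+6080+8·32·38=15808; k=3: 1280+0+8·5·38=2800 → min 2800.
Length 4: M₁..M₄: k=1: 0+2800+11·8·38=6144; k=2: 2816+6080+11·32·38=22272; k=3: 1720+0+11·5·38=3810 → min 3810.
Optimal order: ((M₁(M₂M₃))M₄) with cost 3810.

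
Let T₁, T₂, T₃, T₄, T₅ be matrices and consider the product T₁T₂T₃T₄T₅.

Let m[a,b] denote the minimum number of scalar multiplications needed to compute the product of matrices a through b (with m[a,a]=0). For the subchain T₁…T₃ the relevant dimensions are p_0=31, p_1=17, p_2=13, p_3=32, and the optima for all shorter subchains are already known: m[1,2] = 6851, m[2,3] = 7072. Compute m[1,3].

19747

m[1,3] = min over k∈[1,2] of m[1,k]+m[k+1,3]+p_{0}·p_k·p_{3}.
k=1: 0 + 7072 + 31·17·32 = 23936; k=2: 6851 + 0 + 31·13·32 = 19747.
Minimum: 19747 at k=2.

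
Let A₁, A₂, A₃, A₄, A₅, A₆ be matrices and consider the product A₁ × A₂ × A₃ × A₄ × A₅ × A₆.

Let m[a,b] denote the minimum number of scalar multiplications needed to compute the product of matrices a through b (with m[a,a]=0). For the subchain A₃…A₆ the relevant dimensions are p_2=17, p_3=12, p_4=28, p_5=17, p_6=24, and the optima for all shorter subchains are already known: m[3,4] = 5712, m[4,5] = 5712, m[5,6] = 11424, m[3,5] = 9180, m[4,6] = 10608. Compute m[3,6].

m[3,6] = min over k∈[3,5] of m[3,k]+m[k+1,6]+p_{2}·p_k·p_{6}.
k=3: 0 + 10608 + 17·12·24 = 15504; k=4: 5712 + 11424 + 17·28·24 = 28560; k=5: 9180 + 0 + 17·17·24 = 16116.
Minimum: 15504 at k=3.

15504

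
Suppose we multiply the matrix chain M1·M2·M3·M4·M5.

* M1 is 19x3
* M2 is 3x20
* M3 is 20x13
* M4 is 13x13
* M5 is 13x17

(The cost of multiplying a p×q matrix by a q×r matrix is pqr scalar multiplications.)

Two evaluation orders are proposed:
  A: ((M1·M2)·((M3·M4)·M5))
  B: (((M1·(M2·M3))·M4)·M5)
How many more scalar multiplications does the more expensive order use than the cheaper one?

6469

Order A = ((M1·M2)·((M3·M4)·M5)): (M1·M2): 19×3 by 3×20 → 19×20, cost 19·3·20 = 1140; (M3·M4): 20×13 by 13×13 → 20×13, cost 20·13·13 = 3380; ((M3·M4)·M5): 20×13 by 13×17 → 20×17, cost 20·13·17 = 4420; cumulative 7800; ((M1·M2)·((M3·M4)·M5)): 19×20 by 20×17 → 19×17, cost 19·20·17 = 6460; cumulative 15400. Total 15400.
Order B = (((M1·(M2·M3))·M4)·M5): (M2·M3): 3×20 by 20×13 → 3×13, cost 3·20·13 = 780; (M1·(M2·M3)): 19×3 by 3×13 → 19×13, cost 19·3·13 = 741; cumulative 1521; ((M1·(M2·M3))·M4): 19×13 by 13×13 → 19×13, cost 19·13·13 = 3211; cumulative 4732; (((M1·(M2·M3))·M4)·M5): 19×13 by 13×17 → 19×17, cost 19·13·17 = 4199; cumulative 8931. Total 8931.
Difference: |15400 − 8931| = 6469.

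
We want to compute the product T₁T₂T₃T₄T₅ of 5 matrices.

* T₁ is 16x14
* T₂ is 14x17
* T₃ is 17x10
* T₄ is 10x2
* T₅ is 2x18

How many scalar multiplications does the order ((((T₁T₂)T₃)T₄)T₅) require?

7424

(T₁T₂): 16×14 by 14×17 → 16×17, cost 16·14·17 = 3808
((T₁T₂)T₃): 16×17 by 17×10 → 16×10, cost 16·17·10 = 2720; cumulative 6528
(((T₁T₂)T₃)T₄): 16×10 by 10×2 → 16×2, cost 16·10·2 = 320; cumulative 6848
((((T₁T₂)T₃)T₄)T₅): 16×2 by 2×18 → 16×18, cost 16·2·18 = 576; cumulative 7424
Total: 7424 scalar multiplications.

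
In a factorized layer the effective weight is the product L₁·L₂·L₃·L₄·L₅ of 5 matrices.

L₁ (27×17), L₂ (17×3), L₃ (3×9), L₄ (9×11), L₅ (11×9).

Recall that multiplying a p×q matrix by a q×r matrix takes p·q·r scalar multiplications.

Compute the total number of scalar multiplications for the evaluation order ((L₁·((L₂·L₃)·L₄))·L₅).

(L₂·L₃): 17×3 by 3×9 → 17×9, cost 17·3·9 = 459
((L₂·L₃)·L₄): 17×9 by 9×11 → 17×11, cost 17·9·11 = 1683; cumulative 2142
(L₁·((L₂·L₃)·L₄)): 27×17 by 17×11 → 27×11, cost 27·17·11 = 5049; cumulative 7191
((L₁·((L₂·L₃)·L₄))·L₅): 27×11 by 11×9 → 27×9, cost 27·11·9 = 2673; cumulative 9864
Total: 9864 scalar multiplications.

9864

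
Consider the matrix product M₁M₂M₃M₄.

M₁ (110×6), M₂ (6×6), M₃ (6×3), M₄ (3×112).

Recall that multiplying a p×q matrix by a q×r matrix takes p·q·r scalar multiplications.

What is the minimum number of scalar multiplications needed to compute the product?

Adjacent pairs: M₁M₂ = 110·6·6 = 3960; M₂M₃ = 6·6·3 = 108; M₃M₄ = 6·3·112 = 2016.
Length 3: M₁..M₃: k=1: 0+108+110·6·3=2088; k=2: 3960+0+110·6·3=5940 → min 2088 | M₂..M₄: k=2: 0+2016+6·6·112=6048; k=3: 108+0+6·3·112=2124 → min 2124.
Length 4: M₁..M₄: k=1: 0+2124+110·6·112=76044; k=2: 3960+2016+110·6·112=79896; k=3: 2088+0+110·3·112=39048 → min 39048.
Optimal order: ((M₁(M₂M₃))M₄) with cost 39048.

39048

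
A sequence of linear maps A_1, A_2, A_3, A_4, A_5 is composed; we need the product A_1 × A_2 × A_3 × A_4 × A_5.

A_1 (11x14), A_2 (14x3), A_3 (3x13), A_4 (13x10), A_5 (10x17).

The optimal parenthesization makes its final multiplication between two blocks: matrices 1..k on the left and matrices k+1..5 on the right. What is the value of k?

2

Adjacent pairs: A_1A_2 = 11·14·3 = 462; A_2A_3 = 14·3·13 = 546; A_3A_4 = 3·13·10 = 390; A_4A_5 = 13·10·17 = 2210.
Length 3: A_1..A_3: k=1: 0+546+11·14·13=2548; k=2: 462+0+11·3·13=891 → min 891 | A_2..A_4: k=2: 0+390+14·3·10=810; k=3: 546+0+14·13·10=2366 → min 810 | A_3..A_5: k=3: 0+2210+3·13·17=2873; k=4: 390+0+3·10·17=900 → min 900.
Length 4: A_1..A_4: k=1: 0+810+11·14·10=2350; k=2: 462+390+11·3·10=1182; k=3: 891+0+11·13·10=2321 → min 1182 | A_2..A_5: k=2: 0+900+14·3·17=1614; k=3: 546+2210+14·13·17=5850; k=4: 810+0+14·10·17=3190 → min 1614.
Top-level splits: k=1: (A_1..A_1)·(A_2..A_5) → 0+1614+11·14·17 = 4232; k=2: (A_1..A_2)·(A_3..A_5) → 462+900+11·3·17 = 1923; k=3: (A_1..A_3)·(A_4..A_5) → 891+2210+11·13·17 = 5532; k=4: (A_1..A_4)·(A_5..A_5) → 1182+0+11·10·17 = 3052.
Best split is after A_2, i.e. k = 2.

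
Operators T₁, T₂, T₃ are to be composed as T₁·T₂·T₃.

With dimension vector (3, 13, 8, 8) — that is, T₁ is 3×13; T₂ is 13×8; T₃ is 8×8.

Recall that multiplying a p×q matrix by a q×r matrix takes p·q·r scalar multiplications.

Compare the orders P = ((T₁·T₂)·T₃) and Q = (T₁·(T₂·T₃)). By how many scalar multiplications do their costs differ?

640

Order P = ((T₁·T₂)·T₃): (T₁·T₂): 3×13 by 13×8 → 3×8, cost 3·13·8 = 312; ((T₁·T₂)·T₃): 3×8 by 8×8 → 3×8, cost 3·8·8 = 192; cumulative 504. Total 504.
Order Q = (T₁·(T₂·T₃)): (T₂·T₃): 13×8 by 8×8 → 13×8, cost 13·8·8 = 832; (T₁·(T₂·T₃)): 3×13 by 13×8 → 3×8, cost 3·13·8 = 312; cumulative 1144. Total 1144.
Difference: |504 − 1144| = 640.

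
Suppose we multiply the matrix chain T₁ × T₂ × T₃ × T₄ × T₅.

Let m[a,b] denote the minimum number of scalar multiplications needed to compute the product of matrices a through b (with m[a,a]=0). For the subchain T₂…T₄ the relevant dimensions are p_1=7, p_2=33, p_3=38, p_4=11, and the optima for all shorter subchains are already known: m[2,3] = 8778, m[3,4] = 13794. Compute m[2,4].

m[2,4] = min over k∈[2,3] of m[2,k]+m[k+1,4]+p_{1}·p_k·p_{4}.
k=2: 0 + 13794 + 7·33·11 = 16335; k=3: 8778 + 0 + 7·38·11 = 11704.
Minimum: 11704 at k=3.

11704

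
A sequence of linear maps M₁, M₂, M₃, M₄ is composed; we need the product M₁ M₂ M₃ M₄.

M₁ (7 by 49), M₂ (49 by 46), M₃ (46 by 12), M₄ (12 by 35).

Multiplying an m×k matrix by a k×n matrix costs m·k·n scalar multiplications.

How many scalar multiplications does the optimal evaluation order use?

22582

Adjacent pairs: M₁M₂ = 7·49·46 = 15778; M₂M₃ = 49·46·12 = 27048; M₃M₄ = 46·12·35 = 19320.
Length 3: M₁..M₃: k=1: 0+27048+7·49·12=31164; k=2: 15778+0+7·46·12=19642 → min 19642 | M₂..M₄: k=2: 0+19320+49·46·35=98210; k=3: 27048+0+49·12·35=47628 → min 47628.
Length 4: M₁..M₄: k=1: 0+47628+7·49·35=59633; k=2: 15778+19320+7·46·35=46368; k=3: 19642+0+7·12·35=22582 → min 22582.
Optimal order: (((M₁ M₂) M₃) M₄) with cost 22582.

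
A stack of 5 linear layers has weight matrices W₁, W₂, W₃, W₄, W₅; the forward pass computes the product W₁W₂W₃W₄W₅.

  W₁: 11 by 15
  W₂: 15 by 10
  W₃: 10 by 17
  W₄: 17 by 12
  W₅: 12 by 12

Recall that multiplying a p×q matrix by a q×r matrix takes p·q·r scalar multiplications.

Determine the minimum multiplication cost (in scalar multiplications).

6450

Adjacent pairs: W₁W₂ = 11·15·10 = 1650; W₂W₃ = 15·10·17 = 2550; W₃W₄ = 10·17·12 = 2040; W₄W₅ = 17·12·12 = 2448.
Length 3: W₁..W₃: k=1: 0+2550+11·15·17=5355; k=2: 1650+0+11·10·17=3520 → min 3520 | W₂..W₄: k=2: 0+2040+15·10·12=3840; k=3: 2550+0+15·17·12=5610 → min 3840 | W₃..W₅: k=3: 0+2448+10·17·12=4488; k=4: 2040+0+10·12·12=3480 → min 3480.
Length 4: W₁..W₄: k=1: 0+3840+11·15·12=5820; k=2: 1650+2040+11·10·12=5010; k=3: 3520+0+11·17·12=5764 → min 5010 | W₂..W₅: k=2: 0+3480+15·10·12=5280; k=3: 2550+2448+15·17·12=8058; k=4: 3840+0+15·12·12=6000 → min 5280.
Length 5: W₁..W₅: k=1: 0+5280+11·15·12=7260; k=2: 1650+3480+11·10·12=6450; k=3: 3520+2448+11·17·12=8212; k=4: 5010+0+11·12·12=6594 → min 6450.
Optimal order: ((W₁W₂)((W₃W₄)W₅)) with cost 6450.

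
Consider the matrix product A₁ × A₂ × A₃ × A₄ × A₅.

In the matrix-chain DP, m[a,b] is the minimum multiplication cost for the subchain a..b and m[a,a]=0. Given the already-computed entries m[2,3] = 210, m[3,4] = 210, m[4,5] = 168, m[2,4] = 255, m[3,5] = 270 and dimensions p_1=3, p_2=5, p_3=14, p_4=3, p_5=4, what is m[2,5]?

m[2,5] = min over k∈[2,4] of m[2,k]+m[k+1,5]+p_{1}·p_k·p_{5}.
k=2: 0 + 270 + 3·5·4 = 330; k=3: 210 + 168 + 3·14·4 = 546; k=4: 255 + 0 + 3·3·4 = 291.
Minimum: 291 at k=4.

291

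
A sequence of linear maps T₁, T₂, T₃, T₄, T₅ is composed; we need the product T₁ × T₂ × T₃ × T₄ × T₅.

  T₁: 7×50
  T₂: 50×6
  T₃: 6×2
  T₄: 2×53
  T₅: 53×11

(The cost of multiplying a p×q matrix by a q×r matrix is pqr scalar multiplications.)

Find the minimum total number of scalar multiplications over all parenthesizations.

2620

Adjacent pairs: T₁T₂ = 7·50·6 = 2100; T₂T₃ = 50·6·2 = 600; T₃T₄ = 6·2·53 = 636; T₄T₅ = 2·53·11 = 1166.
Length 3: T₁..T₃: k=1: 0+600+7·50·2=1300; k=2: 2100+0+7·6·2=2184 → min 1300 | T₂..T₄: k=2: 0+636+50·6·53=16536; k=3: 600+0+50·2·53=5900 → min 5900 | T₃..T₅: k=3: 0+1166+6·2·11=1298; k=4: 636+0+6·53·11=4134 → min 1298.
Length 4: T₁..T₄: k=1: 0+5900+7·50·53=24450; k=2: 2100+636+7·6·53=4962; k=3: 1300+0+7·2·53=2042 → min 2042 | T₂..T₅: k=2: 0+1298+50·6·11=4598; k=3: 600+1166+50·2·11=2866; k=4: 5900+0+50·53·11=35050 → min 2866.
Length 5: T₁..T₅: k=1: 0+2866+7·50·11=6716; k=2: 2100+1298+7·6·11=3860; k=3: 1300+1166+7·2·11=2620; k=4: 2042+0+7·53·11=6123 → min 2620.
Optimal order: ((T₁ × (T₂ × T₃)) × (T₄ × T₅)) with cost 2620.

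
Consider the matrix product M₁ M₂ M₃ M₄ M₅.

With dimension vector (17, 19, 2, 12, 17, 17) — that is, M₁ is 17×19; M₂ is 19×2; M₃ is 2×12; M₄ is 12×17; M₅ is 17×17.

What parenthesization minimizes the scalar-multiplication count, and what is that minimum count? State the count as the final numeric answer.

Adjacent pairs: M₁M₂ = 17·19·2 = 646; M₂M₃ = 19·2·12 = 456; M₃M₄ = 2·12·17 = 408; M₄M₅ = 12·17·17 = 3468.
Length 3: M₁..M₃: k=1: 0+456+17·19·12=4332; k=2: 646+0+17·2·12=1054 → min 1054 | M₂..M₄: k=2: 0+408+19·2·17=1054; k=3: 456+0+19·12·17=4332 → min 1054 | M₃..M₅: k=3: 0+3468+2·12·17=3876; k=4: 408+0+2·17·17=986 → min 986.
Length 4: M₁..M₄: k=1: 0+1054+17·19·17=6545; k=2: 646+408+17·2·17=1632; k=3: 1054+0+17·12·17=4522 → min 1632 | M₂..M₅: k=2: 0+986+19·2·17=1632; k=3: 456+3468+19·12·17=7800; k=4: 1054+0+19·17·17=6545 → min 1632.
Length 5: M₁..M₅: k=1: 0+1632+17·19·17=7123; k=2: 646+986+17·2·17=2210; k=3: 1054+3468+17·12·17=7990; k=4: 1632+0+17·17·17=6545 → min 2210.
Optimal parenthesization: ((M₁ M₂) ((M₃ M₄) M₅)) with cost 2210.

2210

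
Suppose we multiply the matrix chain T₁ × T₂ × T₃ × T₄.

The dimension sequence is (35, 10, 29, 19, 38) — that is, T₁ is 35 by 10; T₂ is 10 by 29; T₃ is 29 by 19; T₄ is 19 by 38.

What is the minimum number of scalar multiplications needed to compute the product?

26030

Adjacent pairs: T₁T₂ = 35·10·29 = 10150; T₂T₃ = 10·29·19 = 5510; T₃T₄ = 29·19·38 = 20938.
Length 3: T₁..T₃: k=1: 0+5510+35·10·19=12160; k=2: 10150+0+35·29·19=29435 → min 12160 | T₂..T₄: k=2: 0+20938+10·29·38=31958; k=3: 5510+0+10·19·38=12730 → min 12730.
Length 4: T₁..T₄: k=1: 0+12730+35·10·38=26030; k=2: 10150+20938+35·29·38=69658; k=3: 12160+0+35·19·38=37430 → min 26030.
Optimal order: (T₁ × ((T₂ × T₃) × T₄)) with cost 26030.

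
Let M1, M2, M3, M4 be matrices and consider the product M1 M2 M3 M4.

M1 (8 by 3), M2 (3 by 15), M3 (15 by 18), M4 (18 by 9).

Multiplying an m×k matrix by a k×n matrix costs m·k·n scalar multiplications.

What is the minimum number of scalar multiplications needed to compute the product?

1512

Adjacent pairs: M1M2 = 8·3·15 = 360; M2M3 = 3·15·18 = 810; M3M4 = 15·18·9 = 2430.
Length 3: M1..M3: k=1: 0+810+8·3·18=1242; k=2: 360+0+8·15·18=2520 → min 1242 | M2..M4: k=2: 0+2430+3·15·9=2835; k=3: 810+0+3·18·9=1296 → min 1296.
Length 4: M1..M4: k=1: 0+1296+8·3·9=1512; k=2: 360+2430+8·15·9=3870; k=3: 1242+0+8·18·9=2538 → min 1512.
Optimal order: (M1 ((M2 M3) M4)) with cost 1512.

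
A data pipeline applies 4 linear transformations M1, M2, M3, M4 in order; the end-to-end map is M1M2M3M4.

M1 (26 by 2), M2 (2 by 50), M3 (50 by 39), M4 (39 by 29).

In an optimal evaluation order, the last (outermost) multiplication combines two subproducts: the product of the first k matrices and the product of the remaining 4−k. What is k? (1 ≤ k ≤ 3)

1

Adjacent pairs: M1M2 = 26·2·50 = 2600; M2M3 = 2·50·39 = 3900; M3M4 = 50·39·29 = 56550.
Length 3: M1..M3: k=1: 0+3900+26·2·39=5928; k=2: 2600+0+26·50·39=53300 → min 5928 | M2..M4: k=2: 0+56550+2·50·29=59450; k=3: 3900+0+2·39·29=6162 → min 6162.
Top-level splits: k=1: (M1..M1)·(M2..M4) → 0+6162+26·2·29 = 7670; k=2: (M1..M2)·(M3..M4) → 2600+56550+26·50·29 = 96850; k=3: (M1..M3)·(M4..M4) → 5928+0+26·39·29 = 35334.
Best split is after M1, i.e. k = 1.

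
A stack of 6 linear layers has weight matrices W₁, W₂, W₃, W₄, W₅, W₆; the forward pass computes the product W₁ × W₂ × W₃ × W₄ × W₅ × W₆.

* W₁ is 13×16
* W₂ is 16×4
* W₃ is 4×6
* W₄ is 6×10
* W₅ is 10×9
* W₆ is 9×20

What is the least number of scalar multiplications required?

3192

Adjacent pairs: W₁W₂ = 13·16·4 = 832; W₂W₃ = 16·4·6 = 384; W₃W₄ = 4·6·10 = 240; W₄W₅ = 6·10·9 = 540; W₅W₆ = 10·9·20 = 1800.
Length 3: W₁..W₃: k=1: 0+384+13·16·6=1632; k=2: 832+0+13·4·6=1144 → min 1144 | W₂..W₄: k=2: 0+240+16·4·10=880; k=3: 384+0+16·6·10=1344 → min 880 | W₃..W₅: k=3: 0+540+4·6·9=756; k=4: 240+0+4·10·9=600 → min 600 | W₄..W₆: k=4: 0+1800+6·10·20=3000; k=5: 540+0+6·9·20=1620 → min 1620.
Length 4: W₁..W₄: k=1: 0+880+13·16·10=2960; k=2: 832+240+13·4·10=1592; k=3: 1144+0+13·6·10=1924 → min 1592 | W₂..W₅: k=2: 0+600+16·4·9=1176; k=3: 384+540+16·6·9=1788; k=4: 880+0+16·10·9=2320 → min 1176 | W₃..W₆: k=3: 0+1620+4·6·20=2100; k=4: 240+1800+4·10·20=2840; k=5: 600+0+4·9·20=1320 → min 1320.
Length 5: W₁..W₅: k=1: 0+1176+13·16·9=3048; k=2: 832+600+13·4·9=1900; k=3: 1144+540+13·6·9=2386; k=4: 1592+0+13·10·9=2762 → min 1900 | W₂..W₆: k=2: 0+1320+16·4·20=2600; k=3: 384+1620+16·6·20=3924; k=4: 880+1800+16·10·20=5880; k=5: 1176+0+16·9·20=4056 → min 2600.
Length 6: W₁..W₆: k=1: 0+2600+13·16·20=6760; k=2: 832+1320+13·4·20=3192; k=3: 1144+1620+13·6·20=4324; k=4: 1592+1800+13·10·20=5992; k=5: 1900+0+13·9·20=4240 → min 3192.
Optimal order: ((W₁ × W₂) × (((W₃ × W₄) × W₅) × W₆)) with cost 3192.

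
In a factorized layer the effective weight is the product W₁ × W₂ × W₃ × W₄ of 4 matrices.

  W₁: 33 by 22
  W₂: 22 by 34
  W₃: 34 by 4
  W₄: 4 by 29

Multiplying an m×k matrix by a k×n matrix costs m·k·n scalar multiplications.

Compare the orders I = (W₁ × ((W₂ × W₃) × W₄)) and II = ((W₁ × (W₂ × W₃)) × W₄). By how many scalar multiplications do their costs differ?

16874

Order I = (W₁ × ((W₂ × W₃) × W₄)): (W₂ × W₃): 22×34 by 34×4 → 22×4, cost 22·34·4 = 2992; ((W₂ × W₃) × W₄): 22×4 by 4×29 → 22×29, cost 22·4·29 = 2552; cumulative 5544; (W₁ × ((W₂ × W₃) × W₄)): 33×22 by 22×29 → 33×29, cost 33·22·29 = 21054; cumulative 26598. Total 26598.
Order II = ((W₁ × (W₂ × W₃)) × W₄): (W₂ × W₃): 22×34 by 34×4 → 22×4, cost 22·34·4 = 2992; (W₁ × (W₂ × W₃)): 33×22 by 22×4 → 33×4, cost 33·22·4 = 2904; cumulative 5896; ((W₁ × (W₂ × W₃)) × W₄): 33×4 by 4×29 → 33×29, cost 33·4·29 = 3828; cumulative 9724. Total 9724.
Difference: |26598 − 9724| = 16874.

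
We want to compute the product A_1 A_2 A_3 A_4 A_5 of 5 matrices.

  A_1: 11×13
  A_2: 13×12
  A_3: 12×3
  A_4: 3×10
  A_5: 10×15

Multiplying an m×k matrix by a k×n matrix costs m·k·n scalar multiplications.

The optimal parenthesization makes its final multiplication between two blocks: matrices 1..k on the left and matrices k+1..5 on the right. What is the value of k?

Adjacent pairs: A_1A_2 = 11·13·12 = 1716; A_2A_3 = 13·12·3 = 468; A_3A_4 = 12·3·10 = 360; A_4A_5 = 3·10·15 = 450.
Length 3: A_1..A_3: k=1: 0+468+11·13·3=897; k=2: 1716+0+11·12·3=2112 → min 897 | A_2..A_4: k=2: 0+360+13·12·10=1920; k=3: 468+0+13·3·10=858 → min 858 | A_3..A_5: k=3: 0+450+12·3·15=990; k=4: 360+0+12·10·15=2160 → min 990.
Length 4: A_1..A_4: k=1: 0+858+11·13·10=2288; k=2: 1716+360+11·12·10=3396; k=3: 897+0+11·3·10=1227 → min 1227 | A_2..A_5: k=2: 0+990+13·12·15=3330; k=3: 468+450+13·3·15=1503; k=4: 858+0+13·10·15=2808 → min 1503.
Top-level splits: k=1: (A_1..A_1)·(A_2..A_5) → 0+1503+11·13·15 = 3648; k=2: (A_1..A_2)·(A_3..A_5) → 1716+990+11·12·15 = 4686; k=3: (A_1..A_3)·(A_4..A_5) → 897+450+11·3·15 = 1842; k=4: (A_1..A_4)·(A_5..A_5) → 1227+0+11·10·15 = 2877.
Best split is after A_3, i.e. k = 3.

3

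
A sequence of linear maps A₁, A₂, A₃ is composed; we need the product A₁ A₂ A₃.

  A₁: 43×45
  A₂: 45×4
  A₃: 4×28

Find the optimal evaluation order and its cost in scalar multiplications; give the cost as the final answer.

12556

(A₁ (A₂ A₃)): cost 59220.
((A₁ A₂) A₃): cost 12556.
Optimal: ((A₁ A₂) A₃) with cost 12556.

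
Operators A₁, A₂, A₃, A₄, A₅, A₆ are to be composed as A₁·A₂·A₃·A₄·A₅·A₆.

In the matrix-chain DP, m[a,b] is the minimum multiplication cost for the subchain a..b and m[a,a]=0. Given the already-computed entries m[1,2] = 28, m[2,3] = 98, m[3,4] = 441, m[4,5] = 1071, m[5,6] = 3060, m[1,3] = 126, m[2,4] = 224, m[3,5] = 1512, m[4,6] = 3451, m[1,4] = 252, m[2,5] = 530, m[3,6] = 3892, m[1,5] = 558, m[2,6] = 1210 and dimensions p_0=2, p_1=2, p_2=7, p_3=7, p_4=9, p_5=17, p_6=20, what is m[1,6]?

1238

m[1,6] = min over k∈[1,5] of m[1,k]+m[k+1,6]+p_{0}·p_k·p_{6}.
k=1: 0 + 1210 + 2·2·20 = 1290; k=2: 28 + 3892 + 2·7·20 = 4200; k=3: 126 + 3451 + 2·7·20 = 3857; k=4: 252 + 3060 + 2·9·20 = 3672; k=5: 558 + 0 + 2·17·20 = 1238.
Minimum: 1238 at k=5.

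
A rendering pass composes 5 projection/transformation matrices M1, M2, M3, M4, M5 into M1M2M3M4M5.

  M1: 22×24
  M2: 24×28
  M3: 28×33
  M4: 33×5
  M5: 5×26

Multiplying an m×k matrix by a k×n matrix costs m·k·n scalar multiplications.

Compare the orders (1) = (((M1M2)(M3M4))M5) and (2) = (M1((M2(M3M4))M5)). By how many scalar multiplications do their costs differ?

Order (1) = (((M1M2)(M3M4))M5): (M1M2): 22×24 by 24×28 → 22×28, cost 22·24·28 = 14784; (M3M4): 28×33 by 33×5 → 28×5, cost 28·33·5 = 4620; ((M1M2)(M3M4)): 22×28 by 28×5 → 22×5, cost 22·28·5 = 3080; cumulative 22484; (((M1M2)(M3M4))M5): 22×5 by 5×26 → 22×26, cost 22·5·26 = 2860; cumulative 25344. Total 25344.
Order (2) = (M1((M2(M3M4))M5)): (M3M4): 28×33 by 33×5 → 28×5, cost 28·33·5 = 4620; (M2(M3M4)): 24×28 by 28×5 → 24×5, cost 24·28·5 = 3360; cumulative 7980; ((M2(M3M4))M5): 24×5 by 5×26 → 24×26, cost 24·5·26 = 3120; cumulative 11100; (M1((M2(M3M4))M5)): 22×24 by 24×26 → 22×26, cost 22·24·26 = 13728; cumulative 24828. Total 24828.
Difference: |25344 − 24828| = 516.

516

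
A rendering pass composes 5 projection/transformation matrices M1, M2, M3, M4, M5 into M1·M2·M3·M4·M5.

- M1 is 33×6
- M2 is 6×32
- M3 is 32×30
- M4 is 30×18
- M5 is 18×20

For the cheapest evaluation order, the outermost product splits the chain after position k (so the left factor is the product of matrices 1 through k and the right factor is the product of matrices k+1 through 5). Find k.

1

Adjacent pairs: M1M2 = 33·6·32 = 6336; M2M3 = 6·32·30 = 5760; M3M4 = 32·30·18 = 17280; M4M5 = 30·18·20 = 10800.
Length 3: M1..M3: k=1: 0+5760+33·6·30=11700; k=2: 6336+0+33·32·30=38016 → min 11700 | M2..M4: k=2: 0+17280+6·32·18=20736; k=3: 5760+0+6·30·18=9000 → min 9000 | M3..M5: k=3: 0+10800+32·30·20=30000; k=4: 17280+0+32·18·20=28800 → min 28800.
Length 4: M1..M4: k=1: 0+9000+33·6·18=12564; k=2: 6336+17280+33·32·18=42624; k=3: 11700+0+33·30·18=29520 → min 12564 | M2..M5: k=2: 0+28800+6·32·20=32640; k=3: 5760+10800+6·30·20=20160; k=4: 9000+0+6·18·20=11160 → min 11160.
Top-level splits: k=1: (M1..M1)·(M2..M5) → 0+11160+33·6·20 = 15120; k=2: (M1..M2)·(M3..M5) → 6336+28800+33·32·20 = 56256; k=3: (M1..M3)·(M4..M5) → 11700+10800+33·30·20 = 42300; k=4: (M1..M4)·(M5..M5) → 12564+0+33·18·20 = 24444.
Best split is after M1, i.e. k = 1.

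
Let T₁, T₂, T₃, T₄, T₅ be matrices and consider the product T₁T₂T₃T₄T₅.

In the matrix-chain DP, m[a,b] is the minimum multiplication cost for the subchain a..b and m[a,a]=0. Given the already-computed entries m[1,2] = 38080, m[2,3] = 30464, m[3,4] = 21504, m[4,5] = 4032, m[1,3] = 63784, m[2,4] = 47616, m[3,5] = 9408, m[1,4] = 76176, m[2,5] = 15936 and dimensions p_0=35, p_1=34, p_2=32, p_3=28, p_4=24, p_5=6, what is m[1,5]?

m[1,5] = min over k∈[1,4] of m[1,k]+m[k+1,5]+p_{0}·p_k·p_{5}.
k=1: 0 + 15936 + 35·34·6 = 23076; k=2: 38080 + 9408 + 35·32·6 = 54208; k=3: 63784 + 4032 + 35·28·6 = 73696; k=4: 76176 + 0 + 35·24·6 = 81216.
Minimum: 23076 at k=1.

23076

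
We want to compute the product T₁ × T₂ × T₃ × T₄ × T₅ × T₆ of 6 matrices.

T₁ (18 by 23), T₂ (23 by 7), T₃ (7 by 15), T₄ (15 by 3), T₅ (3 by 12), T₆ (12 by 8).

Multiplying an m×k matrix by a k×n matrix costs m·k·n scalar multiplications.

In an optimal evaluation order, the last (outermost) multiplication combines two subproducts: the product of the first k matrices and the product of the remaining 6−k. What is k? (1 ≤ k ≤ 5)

Adjacent pairs: T₁T₂ = 18·23·7 = 2898; T₂T₃ = 23·7·15 = 2415; T₃T₄ = 7·15·3 = 315; T₄T₅ = 15·3·12 = 540; T₅T₆ = 3·12·8 = 288.
Length 3: T₁..T₃: k=1: 0+2415+18·23·15=8625; k=2: 2898+0+18·7·15=4788 → min 4788 | T₂..T₄: k=2: 0+315+23·7·3=798; k=3: 2415+0+23·15·3=3450 → min 798 | T₃..T₅: k=3: 0+540+7·15·12=1800; k=4: 315+0+7·3·12=567 → min 567 | T₄..T₆: k=4: 0+288+15·3·8=648; k=5: 540+0+15·12·8=1980 → min 648.
Length 4: T₁..T₄: k=1: 0+798+18·23·3=2040; k=2: 2898+315+18·7·3=3591; k=3: 4788+0+18·15·3=5598 → min 2040 | T₂..T₅: k=2: 0+567+23·7·12=2499; k=3: 2415+540+23·15·12=7095; k=4: 798+0+23·3·12=1626 → min 1626 | T₃..T₆: k=3: 0+648+7·15·8=1488; k=4: 315+288+7·3·8=771; k=5: 567+0+7·12·8=1239 → min 771.
Length 5: T₁..T₅: k=1: 0+1626+18·23·12=6594; k=2: 2898+567+18·7·12=4977; k=3: 4788+540+18·15·12=8568; k=4: 2040+0+18·3·12=2688 → min 2688 | T₂..T₆: k=2: 0+771+23·7·8=2059; k=3: 2415+648+23·15·8=5823; k=4: 798+288+23·3·8=1638; k=5: 1626+0+23·12·8=3834 → min 1638.
Top-level splits: k=1: (T₁..T₁)·(T₂..T₆) → 0+1638+18·23·8 = 4950; k=2: (T₁..T₂)·(T₃..T₆) → 2898+771+18·7·8 = 4677; k=3: (T₁..T₃)·(T₄..T₆) → 4788+648+18·15·8 = 7596; k=4: (T₁..T₄)·(T₅..T₆) → 2040+288+18·3·8 = 2760; k=5: (T₁..T₅)·(T₆..T₆) → 2688+0+18·12·8 = 4416.
Best split is after T₄, i.e. k = 4.

4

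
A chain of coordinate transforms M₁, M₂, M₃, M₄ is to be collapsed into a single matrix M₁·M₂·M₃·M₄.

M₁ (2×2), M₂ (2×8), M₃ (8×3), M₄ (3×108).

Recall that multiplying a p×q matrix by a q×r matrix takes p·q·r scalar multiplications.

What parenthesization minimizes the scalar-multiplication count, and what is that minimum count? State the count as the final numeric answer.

Adjacent pairs: M₁M₂ = 2·2·8 = 32; M₂M₃ = 2·8·3 = 48; M₃M₄ = 8·3·108 = 2592.
Length 3: M₁..M₃: k=1: 0+48+2·2·3=60; k=2: 32+0+2·8·3=80 → min 60 | M₂..M₄: k=2: 0+2592+2·8·108=4320; k=3: 48+0+2·3·108=696 → min 696.
Length 4: M₁..M₄: k=1: 0+696+2·2·108=1128; k=2: 32+2592+2·8·108=4352; k=3: 60+0+2·3·108=708 → min 708.
Optimal parenthesization: ((M₁·(M₂·M₃))·M₄) with cost 708.

708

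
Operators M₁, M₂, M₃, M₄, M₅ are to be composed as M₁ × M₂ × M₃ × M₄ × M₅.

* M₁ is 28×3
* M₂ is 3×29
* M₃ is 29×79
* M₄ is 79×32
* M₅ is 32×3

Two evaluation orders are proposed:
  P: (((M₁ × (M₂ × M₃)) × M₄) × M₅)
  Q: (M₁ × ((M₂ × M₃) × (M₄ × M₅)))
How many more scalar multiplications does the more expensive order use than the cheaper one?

Order P = (((M₁ × (M₂ × M₃)) × M₄) × M₅): (M₂ × M₃): 3×29 by 29×79 → 3×79, cost 3·29·79 = 6873; (M₁ × (M₂ × M₃)): 28×3 by 3×79 → 28×79, cost 28·3·79 = 6636; cumulative 13509; ((M₁ × (M₂ × M₃)) × M₄): 28×79 by 79×32 → 28×32, cost 28·79·32 = 70784; cumulative 84293; (((M₁ × (M₂ × M₃)) × M₄) × M₅): 28×32 by 32×3 → 28×3, cost 28·32·3 = 2688; cumulative 86981. Total 86981.
Order Q = (M₁ × ((M₂ × M₃) × (M₄ × M₅))): (M₂ × M₃): 3×29 by 29×79 → 3×79, cost 3·29·79 = 6873; (M₄ × M₅): 79×32 by 32×3 → 79×3, cost 79·32·3 = 7584; ((M₂ × M₃) × (M₄ × M₅)): 3×79 by 79×3 → 3×3, cost 3·79·3 = 711; cumulative 15168; (M₁ × ((M₂ × M₃) × (M₄ × M₅))): 28×3 by 3×3 → 28×3, cost 28·3·3 = 252; cumulative 15420. Total 15420.
Difference: |86981 − 15420| = 71561.

71561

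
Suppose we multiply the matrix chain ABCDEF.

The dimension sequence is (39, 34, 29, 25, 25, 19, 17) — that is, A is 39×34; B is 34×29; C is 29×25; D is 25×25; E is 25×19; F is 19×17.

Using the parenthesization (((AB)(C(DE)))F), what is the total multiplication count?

(AB): 39×34 by 34×29 → 39×29, cost 39·34·29 = 38454
(DE): 25×25 by 25×19 → 25×19, cost 25·25·19 = 11875
(C(DE)): 29×25 by 25×19 → 29×19, cost 29·25·19 = 13775; cumulative 25650
((AB)(C(DE))): 39×29 by 29×19 → 39×19, cost 39·29·19 = 21489; cumulative 85593
(((AB)(C(DE)))F): 39×19 by 19×17 → 39×17, cost 39·19·17 = 12597; cumulative 98190
Total: 98190 scalar multiplications.

98190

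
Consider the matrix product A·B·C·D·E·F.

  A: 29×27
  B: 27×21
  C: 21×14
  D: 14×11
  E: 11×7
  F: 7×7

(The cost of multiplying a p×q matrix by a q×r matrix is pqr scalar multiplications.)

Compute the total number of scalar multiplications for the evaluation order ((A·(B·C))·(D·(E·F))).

23359

(B·C): 27×21 by 21×14 → 27×14, cost 27·21·14 = 7938
(A·(B·C)): 29×27 by 27×14 → 29×14, cost 29·27·14 = 10962; cumulative 18900
(E·F): 11×7 by 7×7 → 11×7, cost 11·7·7 = 539
(D·(E·F)): 14×11 by 11×7 → 14×7, cost 14·11·7 = 1078; cumulative 1617
((A·(B·C))·(D·(E·F))): 29×14 by 14×7 → 29×7, cost 29·14·7 = 2842; cumulative 23359
Total: 23359 scalar multiplications.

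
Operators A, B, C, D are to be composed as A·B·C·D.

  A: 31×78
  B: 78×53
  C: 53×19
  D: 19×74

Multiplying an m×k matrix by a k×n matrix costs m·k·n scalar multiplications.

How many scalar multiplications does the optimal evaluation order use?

Adjacent pairs: AB = 31·78·53 = 128154; BC = 78·53·19 = 78546; CD = 53·19·74 = 74518.
Length 3: A..C: k=1: 0+78546+31·78·19=124488; k=2: 128154+0+31·53·19=159371 → min 124488 | B..D: k=2: 0+74518+78·53·74=380434; k=3: 78546+0+78·19·74=188214 → min 188214.
Length 4: A..D: k=1: 0+188214+31·78·74=367146; k=2: 128154+74518+31·53·74=324254; k=3: 124488+0+31·19·74=168074 → min 168074.
Optimal order: ((A·(B·C))·D) with cost 168074.

168074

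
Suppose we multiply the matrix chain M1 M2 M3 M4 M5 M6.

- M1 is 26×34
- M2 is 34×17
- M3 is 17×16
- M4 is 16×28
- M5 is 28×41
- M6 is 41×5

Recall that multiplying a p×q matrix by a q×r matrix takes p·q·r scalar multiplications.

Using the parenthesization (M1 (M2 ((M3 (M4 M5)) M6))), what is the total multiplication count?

40315

(M4 M5): 16×28 by 28×41 → 16×41, cost 16·28·41 = 18368
(M3 (M4 M5)): 17×16 by 16×41 → 17×41, cost 17·16·41 = 11152; cumulative 29520
((M3 (M4 M5)) M6): 17×41 by 41×5 → 17×5, cost 17·41·5 = 3485; cumulative 33005
(M2 ((M3 (M4 M5)) M6)): 34×17 by 17×5 → 34×5, cost 34·17·5 = 2890; cumulative 35895
(M1 (M2 ((M3 (M4 M5)) M6))): 26×34 by 34×5 → 26×5, cost 26·34·5 = 4420; cumulative 40315
Total: 40315 scalar multiplications.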